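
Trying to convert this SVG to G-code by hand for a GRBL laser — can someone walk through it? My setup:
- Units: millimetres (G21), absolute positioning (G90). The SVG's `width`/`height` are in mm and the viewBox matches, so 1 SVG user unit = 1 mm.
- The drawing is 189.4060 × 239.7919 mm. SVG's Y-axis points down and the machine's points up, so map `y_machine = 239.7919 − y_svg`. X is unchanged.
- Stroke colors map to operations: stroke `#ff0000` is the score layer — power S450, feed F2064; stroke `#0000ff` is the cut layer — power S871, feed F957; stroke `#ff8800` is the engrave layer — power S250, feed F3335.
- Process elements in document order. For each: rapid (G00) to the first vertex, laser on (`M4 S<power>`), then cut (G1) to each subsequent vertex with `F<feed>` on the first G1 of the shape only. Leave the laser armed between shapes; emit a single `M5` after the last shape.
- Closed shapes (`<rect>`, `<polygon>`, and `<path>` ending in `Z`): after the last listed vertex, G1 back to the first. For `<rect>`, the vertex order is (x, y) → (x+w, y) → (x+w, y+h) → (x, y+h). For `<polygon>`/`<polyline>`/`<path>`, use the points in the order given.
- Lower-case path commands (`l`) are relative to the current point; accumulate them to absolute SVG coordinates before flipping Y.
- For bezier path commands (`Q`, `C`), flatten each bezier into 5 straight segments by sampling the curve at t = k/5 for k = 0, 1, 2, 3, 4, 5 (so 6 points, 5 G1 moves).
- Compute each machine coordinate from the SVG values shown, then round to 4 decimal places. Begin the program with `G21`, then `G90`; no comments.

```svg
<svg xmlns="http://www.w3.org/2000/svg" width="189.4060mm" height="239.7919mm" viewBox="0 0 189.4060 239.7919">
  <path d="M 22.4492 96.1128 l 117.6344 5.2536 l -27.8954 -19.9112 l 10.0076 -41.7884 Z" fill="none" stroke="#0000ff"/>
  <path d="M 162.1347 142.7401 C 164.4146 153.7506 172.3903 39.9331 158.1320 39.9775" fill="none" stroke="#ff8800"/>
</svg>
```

viewBox `0 0 189.4060 239.7919` with mm width/height → 1 unit = 1 mm. Flip: y_m = 239.7919 − y_svg.

**Shape 1** — `<path>` closed polygon, stroke `#0000ff` → cut (S871, F957). Machine vertices: (22.4492,143.6791) → (140.0836,138.4255) → (112.1882,158.3367) → (122.1958,200.1251) → (22.4492,143.6791). Closed: final G1 returns to the first vertex.

**Shape 2** — `<path>` cubic bezier, stroke `#ff8800` → engrave (S250, F3335). Control points (SVG): P0=(162.1347,142.7401), P1=(164.4146,153.7506), P2=(172.3903,39.9331), P3=(158.1320,39.9775); sampled at t=k/5. Machine vertices: (162.1347,97.0518) → (163.9627,103.5153) → (165.8171,128.4805) → (166.3571,160.4901) → (164.2423,188.0871) → (158.1320,199.8144). Open path.

G21
G90
G00 X22.4492 Y143.6791
M4 S871
G1 X140.0836 Y138.4255 F957
G1 X112.1882 Y158.3367
G1 X122.1958 Y200.1251
G1 X22.4492 Y143.6791
G00 X162.1347 Y97.0518
M4 S250
G1 X163.9627 Y103.5153 F3335
G1 X165.8171 Y128.4805
G1 X166.3571 Y160.4901
G1 X164.2423 Y188.0871
G1 X158.1320 Y199.8144
M5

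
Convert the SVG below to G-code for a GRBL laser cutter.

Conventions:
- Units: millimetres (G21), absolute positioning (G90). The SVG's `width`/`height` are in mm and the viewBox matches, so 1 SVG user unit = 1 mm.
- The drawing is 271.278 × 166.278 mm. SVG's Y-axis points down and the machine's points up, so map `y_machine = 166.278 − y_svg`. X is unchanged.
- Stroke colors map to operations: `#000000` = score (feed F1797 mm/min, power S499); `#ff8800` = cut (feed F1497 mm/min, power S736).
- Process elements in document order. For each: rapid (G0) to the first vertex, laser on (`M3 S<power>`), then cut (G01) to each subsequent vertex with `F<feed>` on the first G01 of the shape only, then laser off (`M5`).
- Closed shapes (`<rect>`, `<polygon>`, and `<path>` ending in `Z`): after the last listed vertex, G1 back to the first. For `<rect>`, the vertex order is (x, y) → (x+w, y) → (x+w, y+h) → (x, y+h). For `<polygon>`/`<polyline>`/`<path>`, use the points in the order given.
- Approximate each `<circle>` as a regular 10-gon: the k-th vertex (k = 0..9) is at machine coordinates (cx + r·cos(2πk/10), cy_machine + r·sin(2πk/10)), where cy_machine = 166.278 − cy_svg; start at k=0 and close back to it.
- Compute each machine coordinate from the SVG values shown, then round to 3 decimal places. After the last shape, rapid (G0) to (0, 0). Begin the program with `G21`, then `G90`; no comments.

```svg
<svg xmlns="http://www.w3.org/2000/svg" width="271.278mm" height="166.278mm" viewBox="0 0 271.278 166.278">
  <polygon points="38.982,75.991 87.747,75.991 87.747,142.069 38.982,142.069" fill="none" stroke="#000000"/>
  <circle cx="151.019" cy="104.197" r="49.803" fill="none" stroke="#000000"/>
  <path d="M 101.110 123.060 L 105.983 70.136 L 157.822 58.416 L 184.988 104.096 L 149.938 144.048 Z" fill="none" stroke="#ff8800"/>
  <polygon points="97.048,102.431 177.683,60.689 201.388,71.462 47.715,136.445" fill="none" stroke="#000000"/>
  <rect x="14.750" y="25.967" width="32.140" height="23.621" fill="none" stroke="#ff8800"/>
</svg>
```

G21
G90
G0 X38.982 Y90.287
M3 S499
G01 X87.747 Y90.287 F1797
G01 X87.747 Y24.209
G01 X38.982 Y24.209
G01 X38.982 Y90.287
M5
G0 X200.822 Y62.081
M3 S499
G01 X191.310 Y91.354 F1797
G01 X166.409 Y109.446
G01 X135.629 Y109.446
G01 X110.728 Y91.354
G01 X101.216 Y62.081
G01 X110.728 Y32.808
G01 X135.629 Y14.716
G01 X166.409 Y14.716
G01 X191.310 Y32.808
G01 X200.822 Y62.081
M5
G0 X101.110 Y43.218
M3 S736
G01 X105.983 Y96.142 F1497
G01 X157.822 Y107.862
G01 X184.988 Y62.182
G01 X149.938 Y22.230
G01 X101.110 Y43.218
M5
G0 X97.048 Y63.847
M3 S499
G01 X177.683 Y105.589 F1797
G01 X201.388 Y94.816
G01 X47.715 Y29.833
G01 X97.048 Y63.847
M5
G0 X14.750 Y140.311
M3 S736
G01 X46.890 Y140.311 F1497
G01 X46.890 Y116.690
G01 X14.750 Y116.690
G01 X14.750 Y140.311
M5
G0 X0.000 Y0.000

Since the viewBox matches the mm dimensions, user units are millimetres directly. The only transform is the Y-flip y_m = 166.278 − y_svg.

Shape 1 is a rectangle drawn with `<polygon>`. Its stroke #000000 means score at S499, F1797. After flipping Y the toolpath is (38.982,90.287) → (87.747,90.287) → (87.747,24.209) → (38.982,24.209) → (38.982,90.287), returning to the start.

Shape 2 is a circle drawn with `<circle>`. Its stroke #000000 means score at S499, F1797. After flipping Y the toolpath is (200.822,62.081) → (191.310,91.354) → (166.409,109.446) → (135.629,109.446) → (110.728,91.354) → (101.216,62.081) → (110.728,32.808) → (135.629,14.716) → (166.409,14.716) → (191.310,32.808) → (200.822,62.081), returning to the start.

Shape 3 is a regular polygon drawn with `<path>`. Its stroke #ff8800 means cut at S736, F1497. After flipping Y the toolpath is (101.110,43.218) → (105.983,96.142) → (157.822,107.862) → (184.988,62.182) → (149.938,22.230) → (101.110,43.218), returning to the start.

Shape 4 is a closed polygon drawn with `<polygon>`. Its stroke #000000 means score at S499, F1797. After flipping Y the toolpath is (97.048,63.847) → (177.683,105.589) → (201.388,94.816) → (47.715,29.833) → (97.048,63.847), returning to the start.

Shape 5 is a rectangle drawn with `<rect>`. Its stroke #ff8800 means cut at S736, F1497. After flipping Y the toolpath is (14.750,140.311) → (46.890,140.311) → (46.890,116.690) → (14.750,116.690) → (14.750,140.311), returning to the start.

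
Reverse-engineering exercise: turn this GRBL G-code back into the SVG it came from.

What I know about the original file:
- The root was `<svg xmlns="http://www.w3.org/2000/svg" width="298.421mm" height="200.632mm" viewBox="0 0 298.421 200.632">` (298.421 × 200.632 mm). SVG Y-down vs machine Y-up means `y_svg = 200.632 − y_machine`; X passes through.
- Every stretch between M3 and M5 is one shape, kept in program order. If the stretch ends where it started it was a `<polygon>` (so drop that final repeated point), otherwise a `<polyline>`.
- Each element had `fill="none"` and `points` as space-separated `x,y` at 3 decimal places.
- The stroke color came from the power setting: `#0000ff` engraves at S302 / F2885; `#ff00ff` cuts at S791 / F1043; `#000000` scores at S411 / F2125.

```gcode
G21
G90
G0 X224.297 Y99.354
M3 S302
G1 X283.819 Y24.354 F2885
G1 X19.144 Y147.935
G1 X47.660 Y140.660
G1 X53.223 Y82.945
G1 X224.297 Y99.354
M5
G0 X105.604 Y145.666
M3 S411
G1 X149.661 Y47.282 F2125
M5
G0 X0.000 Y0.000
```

y_svg = 200.632 − y_m.

[1] S302→`#0000ff` (engrave); closed run; points: 224.297,101.278 283.819,176.278 19.144,52.697 47.660,59.972 53.223,117.687

[2] S411→`#000000` (score); open run; points: 105.604,54.966 149.661,153.350

<svg xmlns="http://www.w3.org/2000/svg" width="298.421mm" height="200.632mm" viewBox="0 0 298.421 200.632">
  <polygon points="224.297,101.278 283.819,176.278 19.144,52.697 47.660,59.972 53.223,117.687" fill="none" stroke="#0000ff"/>
  <polyline points="105.604,54.966 149.661,153.350" fill="none" stroke="#000000"/>
</svg>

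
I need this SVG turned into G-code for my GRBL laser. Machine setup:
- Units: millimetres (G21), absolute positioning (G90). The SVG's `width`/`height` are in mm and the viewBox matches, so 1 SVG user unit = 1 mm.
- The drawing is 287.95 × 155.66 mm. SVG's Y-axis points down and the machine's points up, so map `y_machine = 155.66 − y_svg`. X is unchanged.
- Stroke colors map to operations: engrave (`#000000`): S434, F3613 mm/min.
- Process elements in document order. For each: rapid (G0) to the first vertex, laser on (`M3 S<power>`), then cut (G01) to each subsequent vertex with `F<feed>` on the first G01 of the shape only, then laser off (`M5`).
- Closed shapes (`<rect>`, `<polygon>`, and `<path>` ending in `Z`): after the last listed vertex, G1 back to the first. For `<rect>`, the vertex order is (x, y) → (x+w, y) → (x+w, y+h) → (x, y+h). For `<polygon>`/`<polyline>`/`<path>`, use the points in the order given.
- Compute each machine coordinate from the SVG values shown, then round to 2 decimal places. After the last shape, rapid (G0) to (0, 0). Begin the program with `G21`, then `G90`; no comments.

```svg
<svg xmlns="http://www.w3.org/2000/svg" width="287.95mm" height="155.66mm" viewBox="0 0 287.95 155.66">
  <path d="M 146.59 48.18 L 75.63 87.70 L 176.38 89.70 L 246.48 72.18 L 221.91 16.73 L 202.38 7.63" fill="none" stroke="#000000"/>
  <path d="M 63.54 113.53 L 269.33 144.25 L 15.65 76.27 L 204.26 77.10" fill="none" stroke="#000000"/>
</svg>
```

Since the viewBox matches the mm dimensions, user units are millimetres directly. The only transform is the Y-flip y_m = 155.66 − y_svg.

Shape 1 is a open polyline drawn with `<path>`. Its stroke #000000 means engrave at S434, F3613. After flipping Y the toolpath is (146.59,107.48) → (75.63,67.96) → (176.38,65.96) → (246.48,83.48) → (221.91,138.93) → (202.38,148.03).

Shape 2 is a open polyline drawn with `<path>`. Its stroke #000000 means engrave at S434, F3613. After flipping Y the toolpath is (63.54,42.13) → (269.33,11.41) → (15.65,79.39) → (204.26,78.56).

G21
G90
G0 X146.59 Y107.48
M3 S434
G01 X75.63 Y67.96 F3613
G01 X176.38 Y65.96
G01 X246.48 Y83.48
G01 X221.91 Y138.93
G01 X202.38 Y148.03
M5
G0 X63.54 Y42.13
M3 S434
G01 X269.33 Y11.41 F3613
G01 X15.65 Y79.39
G01 X204.26 Y78.56
M5
G0 X0.00 Y0.00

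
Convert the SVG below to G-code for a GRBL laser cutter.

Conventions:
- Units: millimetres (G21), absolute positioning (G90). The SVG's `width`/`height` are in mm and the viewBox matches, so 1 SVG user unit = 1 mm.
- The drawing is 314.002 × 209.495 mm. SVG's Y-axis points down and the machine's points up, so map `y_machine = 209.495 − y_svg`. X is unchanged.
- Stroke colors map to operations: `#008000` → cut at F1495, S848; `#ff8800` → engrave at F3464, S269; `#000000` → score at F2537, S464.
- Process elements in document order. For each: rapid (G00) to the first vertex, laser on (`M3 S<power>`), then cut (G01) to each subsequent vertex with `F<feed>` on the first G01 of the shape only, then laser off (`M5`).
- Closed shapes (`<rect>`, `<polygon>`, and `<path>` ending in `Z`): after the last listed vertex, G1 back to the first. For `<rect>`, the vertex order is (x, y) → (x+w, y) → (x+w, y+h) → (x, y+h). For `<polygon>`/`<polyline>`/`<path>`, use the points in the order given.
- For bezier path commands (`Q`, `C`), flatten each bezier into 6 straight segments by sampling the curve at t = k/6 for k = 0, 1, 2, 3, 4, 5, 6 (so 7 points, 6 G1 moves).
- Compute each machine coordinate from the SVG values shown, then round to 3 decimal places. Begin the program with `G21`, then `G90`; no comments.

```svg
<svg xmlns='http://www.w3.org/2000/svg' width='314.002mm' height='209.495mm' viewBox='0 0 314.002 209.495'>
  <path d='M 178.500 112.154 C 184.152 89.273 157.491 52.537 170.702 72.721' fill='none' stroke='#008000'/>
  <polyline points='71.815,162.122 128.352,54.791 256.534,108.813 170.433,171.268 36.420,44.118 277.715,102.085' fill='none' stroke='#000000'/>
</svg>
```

Since the viewBox matches the mm dimensions, user units are millimetres directly. The only transform is the Y-flip y_m = 209.495 − y_svg.

Shape 1 is a cubic bezier drawn with `<path>`. Its stroke #008000 means cut at S848, F1495. After flipping Y the toolpath is (178.500,97.341) → (178.967,109.608) → (176.055,122.219) → (171.766,133.207) → (168.108,140.606) → (167.085,142.450) → (170.702,136.774).

Shape 2 is a open polyline drawn with `<polyline>`. Its stroke #000000 means score at S464, F2537. After flipping Y the toolpath is (71.815,47.373) → (128.352,154.704) → (256.534,100.682) → (170.433,38.227) → (36.420,165.377) → (277.715,107.410).

G21
G90
G00 X178.500 Y97.341
M3 S848
G01 X178.967 Y109.608 F1495
G01 X176.055 Y122.219
G01 X171.766 Y133.207
G01 X168.108 Y140.606
G01 X167.085 Y142.450
G01 X170.702 Y136.774
M5
G00 X71.815 Y47.373
M3 S464
G01 X128.352 Y154.704 F2537
G01 X256.534 Y100.682
G01 X170.433 Y38.227
G01 X36.420 Y165.377
G01 X277.715 Y107.410
M5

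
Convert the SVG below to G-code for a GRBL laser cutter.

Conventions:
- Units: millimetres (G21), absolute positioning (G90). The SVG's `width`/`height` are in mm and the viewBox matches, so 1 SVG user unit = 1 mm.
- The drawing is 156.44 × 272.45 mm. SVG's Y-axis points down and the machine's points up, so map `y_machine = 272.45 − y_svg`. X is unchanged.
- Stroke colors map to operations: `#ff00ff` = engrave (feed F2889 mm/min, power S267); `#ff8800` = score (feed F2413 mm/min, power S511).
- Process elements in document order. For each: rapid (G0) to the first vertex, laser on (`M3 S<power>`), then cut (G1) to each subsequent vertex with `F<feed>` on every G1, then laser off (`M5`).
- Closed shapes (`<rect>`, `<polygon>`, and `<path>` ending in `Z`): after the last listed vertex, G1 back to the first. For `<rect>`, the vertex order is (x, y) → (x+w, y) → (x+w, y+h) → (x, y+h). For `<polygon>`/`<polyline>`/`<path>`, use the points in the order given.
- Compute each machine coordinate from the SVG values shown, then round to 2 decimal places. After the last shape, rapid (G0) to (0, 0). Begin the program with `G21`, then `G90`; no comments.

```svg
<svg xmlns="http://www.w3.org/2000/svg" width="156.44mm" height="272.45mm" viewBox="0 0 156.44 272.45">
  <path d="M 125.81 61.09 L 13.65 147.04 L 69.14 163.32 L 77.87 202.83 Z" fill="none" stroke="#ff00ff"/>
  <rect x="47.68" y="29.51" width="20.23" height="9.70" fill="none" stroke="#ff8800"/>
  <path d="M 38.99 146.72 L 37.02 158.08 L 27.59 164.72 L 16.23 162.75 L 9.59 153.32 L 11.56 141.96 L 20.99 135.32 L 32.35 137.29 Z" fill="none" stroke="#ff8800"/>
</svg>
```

Since the viewBox matches the mm dimensions, user units are millimetres directly. The only transform is the Y-flip y_m = 272.45 − y_svg.

Shape 1 is a closed polygon drawn with `<path>`. Its stroke #ff00ff means engrave at S267, F2889. After flipping Y the toolpath is (125.81,211.36) → (13.65,125.41) → (69.14,109.13) → (77.87,69.62) → (125.81,211.36), returning to the start.

Shape 2 is a rectangle drawn with `<rect>`. Its stroke #ff8800 means score at S511, F2413. After flipping Y the toolpath is (47.68,242.94) → (67.91,242.94) → (67.91,233.24) → (47.68,233.24) → (47.68,242.94), returning to the start.

Shape 3 is a regular polygon drawn with `<path>`. Its stroke #ff8800 means score at S511, F2413. After flipping Y the toolpath is (38.99,125.73) → (37.02,114.37) → (27.59,107.73) → (16.23,109.70) → (9.59,119.13) → (11.56,130.49) → (20.99,137.13) → (32.35,135.16) → (38.99,125.73), returning to the start.

G21
G90
G0 X125.81 Y211.36
M3 S267
G1 X13.65 Y125.41 F2889
G1 X69.14 Y109.13 F2889
G1 X77.87 Y69.62 F2889
G1 X125.81 Y211.36 F2889
M5
G0 X47.68 Y242.94
M3 S511
G1 X67.91 Y242.94 F2413
G1 X67.91 Y233.24 F2413
G1 X47.68 Y233.24 F2413
G1 X47.68 Y242.94 F2413
M5
G0 X38.99 Y125.73
M3 S511
G1 X37.02 Y114.37 F2413
G1 X27.59 Y107.73 F2413
G1 X16.23 Y109.70 F2413
G1 X9.59 Y119.13 F2413
G1 X11.56 Y130.49 F2413
G1 X20.99 Y137.13 F2413
G1 X32.35 Y135.16 F2413
G1 X38.99 Y125.73 F2413
M5
G0 X0.00 Y0.00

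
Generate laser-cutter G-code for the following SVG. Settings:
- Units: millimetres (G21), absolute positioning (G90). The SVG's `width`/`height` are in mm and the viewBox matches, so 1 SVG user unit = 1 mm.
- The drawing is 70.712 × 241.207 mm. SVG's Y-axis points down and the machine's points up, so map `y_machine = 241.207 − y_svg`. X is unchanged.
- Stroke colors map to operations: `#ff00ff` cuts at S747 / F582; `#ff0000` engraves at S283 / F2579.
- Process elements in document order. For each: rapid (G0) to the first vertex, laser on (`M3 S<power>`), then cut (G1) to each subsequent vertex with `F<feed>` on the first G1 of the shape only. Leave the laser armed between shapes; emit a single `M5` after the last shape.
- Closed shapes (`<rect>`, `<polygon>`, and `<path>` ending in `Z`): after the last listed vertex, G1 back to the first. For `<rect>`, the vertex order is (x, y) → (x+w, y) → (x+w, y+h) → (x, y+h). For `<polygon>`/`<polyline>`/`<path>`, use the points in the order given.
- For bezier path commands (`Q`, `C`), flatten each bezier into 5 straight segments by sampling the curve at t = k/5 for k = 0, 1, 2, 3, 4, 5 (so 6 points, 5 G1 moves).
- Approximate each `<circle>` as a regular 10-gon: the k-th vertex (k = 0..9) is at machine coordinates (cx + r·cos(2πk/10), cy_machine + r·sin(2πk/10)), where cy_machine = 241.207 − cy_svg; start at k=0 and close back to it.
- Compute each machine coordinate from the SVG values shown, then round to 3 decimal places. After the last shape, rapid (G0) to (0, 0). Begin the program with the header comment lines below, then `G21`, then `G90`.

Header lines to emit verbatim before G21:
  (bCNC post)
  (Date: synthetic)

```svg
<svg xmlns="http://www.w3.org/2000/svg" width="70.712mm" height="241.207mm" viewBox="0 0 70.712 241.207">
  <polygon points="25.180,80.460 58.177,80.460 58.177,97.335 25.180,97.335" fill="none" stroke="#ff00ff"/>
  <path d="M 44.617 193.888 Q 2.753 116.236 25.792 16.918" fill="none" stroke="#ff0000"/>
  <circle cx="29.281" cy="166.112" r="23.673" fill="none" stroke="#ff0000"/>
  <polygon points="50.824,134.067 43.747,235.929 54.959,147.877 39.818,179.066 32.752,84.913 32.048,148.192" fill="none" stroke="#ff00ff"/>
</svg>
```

(bCNC post)
(Date: synthetic)
G21
G90
G0 X25.180 Y160.747
M3 S747
G1 X58.177 Y160.747 F582
G1 X58.177 Y143.872
G1 X25.180 Y143.872
G1 X25.180 Y160.747
G0 X44.617 Y47.319
M3 S283
G1 X30.468 Y79.246 F2579
G1 X21.510 Y112.907
G1 X17.745 Y148.301
G1 X19.173 Y185.428
G1 X25.792 Y224.289
G0 X52.954 Y75.095
M3 S283
G1 X48.433 Y89.010 F2579
G1 X36.596 Y97.609
G1 X21.966 Y97.609
G1 X10.129 Y89.010
G1 X5.608 Y75.095
G1 X10.129 Y61.180
G1 X21.966 Y52.581
G1 X36.596 Y52.581
G1 X48.433 Y61.180
G1 X52.954 Y75.095
G0 X50.824 Y107.140
M3 S747
G1 X43.747 Y5.278 F582
G1 X54.959 Y93.330
G1 X39.818 Y62.141
G1 X32.752 Y156.294
G1 X32.048 Y93.015
G1 X50.824 Y107.140
M5
G0 X0.000 Y0.000

1 u = 1 mm; y_m = 241.207 − y.

[1] `<polygon>` rectangle, #ff00ff→cut S747 F582: (25.180,160.747) → (58.177,160.747) → (58.177,143.872) → (25.180,143.872) → (25.180,160.747) (closed)

[2] `<path>` quadratic bezier, #ff0000→engrave S283 F2579: (44.617,47.319) → (30.468,79.246) → (21.510,112.907) → (17.745,148.301) → (19.173,185.428) → (25.792,224.289)

[3] `<circle>` circle, #ff0000→engrave S283 F2579: (52.954,75.095) → (48.433,89.010) → (36.596,97.609) → (21.966,97.609) → (10.129,89.010) → (5.608,75.095) → (10.129,61.180) → (21.966,52.581) → (36.596,52.581) → (48.433,61.180) → (52.954,75.095) (closed)

[4] `<polygon>` closed polygon, #ff00ff→cut S747 F582: (50.824,107.140) → (43.747,5.278) → (54.959,93.330) → (39.818,62.141) → (32.752,156.294) → (32.048,93.015) → (50.824,107.140) (closed)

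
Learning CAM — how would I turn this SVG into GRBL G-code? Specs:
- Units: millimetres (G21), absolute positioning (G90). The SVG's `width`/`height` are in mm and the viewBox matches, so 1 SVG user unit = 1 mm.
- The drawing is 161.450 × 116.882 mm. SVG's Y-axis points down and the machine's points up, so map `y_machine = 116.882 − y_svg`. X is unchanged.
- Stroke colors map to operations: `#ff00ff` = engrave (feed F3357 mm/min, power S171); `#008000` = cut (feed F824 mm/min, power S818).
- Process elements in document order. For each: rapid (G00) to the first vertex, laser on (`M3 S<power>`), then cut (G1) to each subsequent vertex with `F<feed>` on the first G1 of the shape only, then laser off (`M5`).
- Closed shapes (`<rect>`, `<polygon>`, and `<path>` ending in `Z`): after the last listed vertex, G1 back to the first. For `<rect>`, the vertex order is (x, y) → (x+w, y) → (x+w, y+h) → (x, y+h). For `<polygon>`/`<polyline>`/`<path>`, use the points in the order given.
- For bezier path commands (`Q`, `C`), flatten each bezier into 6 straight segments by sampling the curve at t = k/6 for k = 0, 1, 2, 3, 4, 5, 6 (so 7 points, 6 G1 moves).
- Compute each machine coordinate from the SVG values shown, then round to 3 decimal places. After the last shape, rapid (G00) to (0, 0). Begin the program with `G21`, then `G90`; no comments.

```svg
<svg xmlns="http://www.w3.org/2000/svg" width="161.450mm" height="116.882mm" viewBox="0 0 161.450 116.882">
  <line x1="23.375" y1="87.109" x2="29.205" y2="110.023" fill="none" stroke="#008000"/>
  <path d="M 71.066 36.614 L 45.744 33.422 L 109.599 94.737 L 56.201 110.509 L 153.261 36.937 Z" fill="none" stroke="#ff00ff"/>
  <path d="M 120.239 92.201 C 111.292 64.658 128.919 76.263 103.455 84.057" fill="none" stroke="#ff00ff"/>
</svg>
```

Since the viewBox matches the mm dimensions, user units are millimetres directly. The only transform is the Y-flip y_m = 116.882 − y_svg.

Shape 1 is a line segment drawn with `<line>`. Its stroke #008000 means cut at S818, F824. After flipping Y the toolpath is (23.375,29.773) → (29.205,6.859).

Shape 2 is a closed polygon drawn with `<path>`. Its stroke #ff00ff means engrave at S171, F3357. After flipping Y the toolpath is (71.066,80.268) → (45.744,83.460) → (109.599,22.145) → (56.201,6.373) → (153.261,79.945) → (71.066,80.268), returning to the start.

Shape 3 is a cubic bezier drawn with `<path>`. Its stroke #ff00ff means engrave at S171, F3357. After flipping Y the toolpath is (120.239,24.681) → (117.657,35.389) → (117.570,40.766) → (118.041,42.004) → (117.136,40.298) → (112.919,36.841) → (103.455,32.825).

G21
G90
G00 X23.375 Y29.773
M3 S818
G1 X29.205 Y6.859 F824
M5
G00 X71.066 Y80.268
M3 S171
G1 X45.744 Y83.460 F3357
G1 X109.599 Y22.145
G1 X56.201 Y6.373
G1 X153.261 Y79.945
G1 X71.066 Y80.268
M5
G00 X120.239 Y24.681
M3 S171
G1 X117.657 Y35.389 F3357
G1 X117.570 Y40.766
G1 X118.041 Y42.004
G1 X117.136 Y40.298
G1 X112.919 Y36.841
G1 X103.455 Y32.825
M5
G00 X0.000 Y0.000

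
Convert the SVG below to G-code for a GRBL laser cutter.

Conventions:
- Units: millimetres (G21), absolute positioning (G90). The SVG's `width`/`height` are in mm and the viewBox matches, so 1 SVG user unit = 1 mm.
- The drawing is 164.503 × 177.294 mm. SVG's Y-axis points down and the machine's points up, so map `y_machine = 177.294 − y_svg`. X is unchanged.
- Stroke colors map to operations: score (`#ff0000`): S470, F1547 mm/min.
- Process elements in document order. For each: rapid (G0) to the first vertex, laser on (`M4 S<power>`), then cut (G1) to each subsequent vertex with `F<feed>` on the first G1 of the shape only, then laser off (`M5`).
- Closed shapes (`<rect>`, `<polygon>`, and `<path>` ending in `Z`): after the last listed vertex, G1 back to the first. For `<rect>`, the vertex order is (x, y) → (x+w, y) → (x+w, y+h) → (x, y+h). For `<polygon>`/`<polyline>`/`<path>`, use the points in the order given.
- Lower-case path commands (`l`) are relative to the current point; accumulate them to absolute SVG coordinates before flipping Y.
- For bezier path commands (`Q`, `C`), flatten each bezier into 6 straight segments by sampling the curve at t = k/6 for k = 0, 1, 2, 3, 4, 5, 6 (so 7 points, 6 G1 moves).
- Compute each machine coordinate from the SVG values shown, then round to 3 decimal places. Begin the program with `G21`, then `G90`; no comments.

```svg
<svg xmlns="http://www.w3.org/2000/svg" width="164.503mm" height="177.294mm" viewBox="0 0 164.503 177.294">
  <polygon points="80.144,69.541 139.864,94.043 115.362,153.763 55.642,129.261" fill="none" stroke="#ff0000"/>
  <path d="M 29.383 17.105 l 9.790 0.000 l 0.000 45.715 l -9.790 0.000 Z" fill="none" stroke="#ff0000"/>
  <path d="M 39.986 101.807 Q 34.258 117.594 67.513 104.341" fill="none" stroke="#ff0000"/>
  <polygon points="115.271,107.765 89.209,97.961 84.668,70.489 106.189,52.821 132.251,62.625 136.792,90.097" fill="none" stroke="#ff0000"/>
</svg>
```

G21
G90
G0 X80.144 Y107.753
M4 S470
G1 X139.864 Y83.251 F1547
G1 X115.362 Y23.531
G1 X55.642 Y48.033
G1 X80.144 Y107.753
M5
G0 X29.383 Y160.189
M4 S470
G1 X39.173 Y160.189 F1547
G1 X39.173 Y114.474
G1 X29.383 Y114.474
G1 X29.383 Y160.189
M5
G0 X39.986 Y75.487
M4 S470
G1 X39.160 Y71.031 F1547
G1 X40.499 Y68.189
G1 X44.004 Y66.960
G1 X49.674 Y67.344
G1 X57.511 Y69.342
G1 X67.513 Y72.953
M5
G0 X115.271 Y69.529
M4 S470
G1 X89.209 Y79.333 F1547
G1 X84.668 Y106.805
G1 X106.189 Y124.473
G1 X132.251 Y114.669
G1 X136.792 Y87.197
G1 X115.271 Y69.529
M5

1 u = 1 mm; y_m = 177.294 − y.

[1] `<polygon>` regular polygon, #ff0000→score S470 F1547: (80.144,107.753) → (139.864,83.251) → (115.362,23.531) → (55.642,48.033) → (80.144,107.753) (closed)

[2] `<path>` rectangle, #ff0000→score S470 F1547: (29.383,160.189) → (39.173,160.189) → (39.173,114.474) → (29.383,114.474) → (29.383,160.189) (closed)

[3] `<path>` quadratic bezier, #ff0000→score S470 F1547: (39.986,75.487) → (39.160,71.031) → (40.499,68.189) → (44.004,66.960) → (49.674,67.344) → (57.511,69.342) → (67.513,72.953)

[4] `<polygon>` regular polygon, #ff0000→score S470 F1547: (115.271,69.529) → (89.209,79.333) → (84.668,106.805) → (106.189,124.473) → (132.251,114.669) → (136.792,87.197) → (115.271,69.529) (closed)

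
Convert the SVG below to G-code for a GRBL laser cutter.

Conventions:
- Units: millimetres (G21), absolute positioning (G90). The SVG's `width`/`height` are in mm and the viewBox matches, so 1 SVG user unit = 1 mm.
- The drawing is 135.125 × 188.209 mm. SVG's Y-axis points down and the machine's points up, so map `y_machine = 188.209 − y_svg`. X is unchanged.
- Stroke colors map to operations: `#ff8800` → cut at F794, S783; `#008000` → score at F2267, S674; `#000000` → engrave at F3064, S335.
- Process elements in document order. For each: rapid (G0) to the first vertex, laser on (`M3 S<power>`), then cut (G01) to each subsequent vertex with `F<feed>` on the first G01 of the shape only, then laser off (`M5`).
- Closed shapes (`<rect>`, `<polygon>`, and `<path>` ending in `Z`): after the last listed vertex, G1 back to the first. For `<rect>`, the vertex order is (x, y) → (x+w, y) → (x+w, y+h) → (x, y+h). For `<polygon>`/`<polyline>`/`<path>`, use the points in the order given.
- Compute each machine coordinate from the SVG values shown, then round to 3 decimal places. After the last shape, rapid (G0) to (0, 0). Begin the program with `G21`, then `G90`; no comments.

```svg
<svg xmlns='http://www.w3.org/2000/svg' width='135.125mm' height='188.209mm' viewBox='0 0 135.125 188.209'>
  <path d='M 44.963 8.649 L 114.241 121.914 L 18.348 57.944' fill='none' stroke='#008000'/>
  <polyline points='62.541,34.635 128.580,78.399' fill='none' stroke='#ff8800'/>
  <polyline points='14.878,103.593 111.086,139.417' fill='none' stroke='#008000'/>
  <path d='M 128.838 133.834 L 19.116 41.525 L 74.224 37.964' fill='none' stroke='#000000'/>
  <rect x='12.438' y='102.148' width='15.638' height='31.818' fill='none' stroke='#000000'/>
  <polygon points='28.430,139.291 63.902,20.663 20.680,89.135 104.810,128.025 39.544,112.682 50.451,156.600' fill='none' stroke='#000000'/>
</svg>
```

viewBox `0 0 135.125 188.209` with mm width/height → 1 unit = 1 mm. Flip: y_m = 188.209 − y_svg.

**Shape 1** — `<path>` open polyline, stroke `#008000` → score (S674, F2267). Machine vertices: (44.963,179.560) → (114.241,66.295) → (18.348,130.265). Open path.

**Shape 2** — `<polyline>` line segment, stroke `#ff8800` → cut (S783, F794). Machine vertices: (62.541,153.574) → (128.580,109.810). Open path.

**Shape 3** — `<polyline>` line segment, stroke `#008000` → score (S674, F2267). Machine vertices: (14.878,84.616) → (111.086,48.792). Open path.

**Shape 4** — `<path>` open polyline, stroke `#000000` → engrave (S335, F3064). Machine vertices: (128.838,54.375) → (19.116,146.684) → (74.224,150.245). Open path.

**Shape 5** — `<rect>` rectangle, stroke `#000000` → engrave (S335, F3064). Machine vertices: (12.438,86.061) → (28.076,86.061) → (28.076,54.243) → (12.438,54.243) → (12.438,86.061). Closed: final G1 returns to the first vertex.

**Shape 6** — `<polygon>` closed polygon, stroke `#000000` → engrave (S335, F3064). Machine vertices: (28.430,48.918) → (63.902,167.546) → (20.680,99.074) → (104.810,60.184) → (39.544,75.527) → (50.451,31.609) → (28.430,48.918). Closed: final G1 returns to the first vertex.

G21
G90
G0 X44.963 Y179.560
M3 S674
G01 X114.241 Y66.295 F2267
G01 X18.348 Y130.265
M5
G0 X62.541 Y153.574
M3 S783
G01 X128.580 Y109.810 F794
M5
G0 X14.878 Y84.616
M3 S674
G01 X111.086 Y48.792 F2267
M5
G0 X128.838 Y54.375
M3 S335
G01 X19.116 Y146.684 F3064
G01 X74.224 Y150.245
M5
G0 X12.438 Y86.061
M3 S335
G01 X28.076 Y86.061 F3064
G01 X28.076 Y54.243
G01 X12.438 Y54.243
G01 X12.438 Y86.061
M5
G0 X28.430 Y48.918
M3 S335
G01 X63.902 Y167.546 F3064
G01 X20.680 Y99.074
G01 X104.810 Y60.184
G01 X39.544 Y75.527
G01 X50.451 Y31.609
G01 X28.430 Y48.918
M5
G0 X0.000 Y0.000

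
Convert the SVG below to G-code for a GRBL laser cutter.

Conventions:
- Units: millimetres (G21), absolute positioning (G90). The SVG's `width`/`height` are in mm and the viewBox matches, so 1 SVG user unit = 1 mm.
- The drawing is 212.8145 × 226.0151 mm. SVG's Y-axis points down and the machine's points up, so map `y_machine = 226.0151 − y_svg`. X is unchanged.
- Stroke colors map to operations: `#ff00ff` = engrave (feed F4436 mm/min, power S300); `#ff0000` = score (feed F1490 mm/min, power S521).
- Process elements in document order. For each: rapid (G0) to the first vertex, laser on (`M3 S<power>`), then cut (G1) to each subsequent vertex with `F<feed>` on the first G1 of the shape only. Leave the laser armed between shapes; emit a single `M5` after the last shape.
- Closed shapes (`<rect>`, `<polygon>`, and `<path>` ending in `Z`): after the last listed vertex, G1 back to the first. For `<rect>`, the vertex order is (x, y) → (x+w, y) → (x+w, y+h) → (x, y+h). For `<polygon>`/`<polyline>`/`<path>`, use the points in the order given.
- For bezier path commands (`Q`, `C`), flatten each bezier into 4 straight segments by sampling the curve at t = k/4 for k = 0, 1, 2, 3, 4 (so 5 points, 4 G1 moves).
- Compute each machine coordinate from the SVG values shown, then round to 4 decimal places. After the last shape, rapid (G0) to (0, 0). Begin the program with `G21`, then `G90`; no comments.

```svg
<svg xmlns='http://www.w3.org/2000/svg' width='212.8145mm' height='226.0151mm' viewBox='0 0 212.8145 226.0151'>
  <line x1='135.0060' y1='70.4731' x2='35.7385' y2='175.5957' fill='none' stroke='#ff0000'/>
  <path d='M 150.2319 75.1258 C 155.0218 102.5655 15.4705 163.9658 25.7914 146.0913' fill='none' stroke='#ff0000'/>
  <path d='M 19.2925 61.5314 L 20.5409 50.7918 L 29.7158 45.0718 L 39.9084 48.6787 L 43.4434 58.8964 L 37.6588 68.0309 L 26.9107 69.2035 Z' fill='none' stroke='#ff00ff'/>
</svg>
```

Since the viewBox matches the mm dimensions, user units are millimetres directly. The only transform is the Y-flip y_m = 226.0151 − y_svg.

Shape 1 is a line segment drawn with `<line>`. Its stroke #ff0000 means score at S521, F1490. After flipping Y the toolpath is (135.0060,155.5420) → (35.7385,50.4194).

Shape 2 is a cubic bezier drawn with `<path>`. Its stroke #ff0000 means score at S521, F1490. After flipping Y the toolpath is (150.2319,150.8893) → (131.3574,125.7112) → (85.9375,98.4137) → (41.5547,79.6126) → (25.7914,79.9238).

Shape 3 is a regular polygon drawn with `<path>`. Its stroke #ff00ff means engrave at S300, F4436. After flipping Y the toolpath is (19.2925,164.4837) → (20.5409,175.2233) → (29.7158,180.9433) → (39.9084,177.3364) → (43.4434,167.1187) → (37.6588,157.9842) → (26.9107,156.8116) → (19.2925,164.4837), returning to the start.

G21
G90
G0 X135.0060 Y155.5420
M3 S521
G1 X35.7385 Y50.4194 F1490
G0 X150.2319 Y150.8893
M3 S521
G1 X131.3574 Y125.7112 F1490
G1 X85.9375 Y98.4137
G1 X41.5547 Y79.6126
G1 X25.7914 Y79.9238
G0 X19.2925 Y164.4837
M3 S300
G1 X20.5409 Y175.2233 F4436
G1 X29.7158 Y180.9433
G1 X39.9084 Y177.3364
G1 X43.4434 Y167.1187
G1 X37.6588 Y157.9842
G1 X26.9107 Y156.8116
G1 X19.2925 Y164.4837
M5
G0 X0.0000 Y0.0000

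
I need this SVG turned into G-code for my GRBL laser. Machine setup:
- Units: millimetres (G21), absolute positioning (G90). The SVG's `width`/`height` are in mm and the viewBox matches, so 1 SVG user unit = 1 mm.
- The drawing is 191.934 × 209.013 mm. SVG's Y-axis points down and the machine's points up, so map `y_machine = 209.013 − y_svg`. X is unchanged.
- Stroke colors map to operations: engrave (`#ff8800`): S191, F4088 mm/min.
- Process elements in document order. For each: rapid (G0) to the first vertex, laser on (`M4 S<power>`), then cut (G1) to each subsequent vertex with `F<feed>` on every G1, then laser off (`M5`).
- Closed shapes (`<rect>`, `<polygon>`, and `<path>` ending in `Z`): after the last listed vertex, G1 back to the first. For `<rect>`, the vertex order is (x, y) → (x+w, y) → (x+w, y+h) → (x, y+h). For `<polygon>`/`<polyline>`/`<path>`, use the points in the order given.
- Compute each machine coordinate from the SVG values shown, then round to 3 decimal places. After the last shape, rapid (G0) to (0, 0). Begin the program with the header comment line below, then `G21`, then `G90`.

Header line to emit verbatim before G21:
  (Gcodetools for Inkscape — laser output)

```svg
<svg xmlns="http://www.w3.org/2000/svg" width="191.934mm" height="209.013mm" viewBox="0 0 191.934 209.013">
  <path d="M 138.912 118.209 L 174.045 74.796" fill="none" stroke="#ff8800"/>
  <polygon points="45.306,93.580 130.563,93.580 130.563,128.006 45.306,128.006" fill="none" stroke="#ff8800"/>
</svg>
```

viewBox `0 0 191.934 209.013` with mm width/height → 1 unit = 1 mm. Flip: y_m = 209.013 − y_svg.

**Shape 1** — `<path>` line segment, stroke `#ff8800` → engrave (S191, F4088). Machine vertices: (138.912,90.804) → (174.045,134.217). Open path.

**Shape 2** — `<polygon>` rectangle, stroke `#ff8800` → engrave (S191, F4088). Machine vertices: (45.306,115.433) → (130.563,115.433) → (130.563,81.007) → (45.306,81.007) → (45.306,115.433). Closed: final G1 returns to the first vertex.

(Gcodetools for Inkscape — laser output)
G21
G90
G0 X138.912 Y90.804
M4 S191
G1 X174.045 Y134.217 F4088
M5
G0 X45.306 Y115.433
M4 S191
G1 X130.563 Y115.433 F4088
G1 X130.563 Y81.007 F4088
G1 X45.306 Y81.007 F4088
G1 X45.306 Y115.433 F4088
M5
G0 X0.000 Y0.000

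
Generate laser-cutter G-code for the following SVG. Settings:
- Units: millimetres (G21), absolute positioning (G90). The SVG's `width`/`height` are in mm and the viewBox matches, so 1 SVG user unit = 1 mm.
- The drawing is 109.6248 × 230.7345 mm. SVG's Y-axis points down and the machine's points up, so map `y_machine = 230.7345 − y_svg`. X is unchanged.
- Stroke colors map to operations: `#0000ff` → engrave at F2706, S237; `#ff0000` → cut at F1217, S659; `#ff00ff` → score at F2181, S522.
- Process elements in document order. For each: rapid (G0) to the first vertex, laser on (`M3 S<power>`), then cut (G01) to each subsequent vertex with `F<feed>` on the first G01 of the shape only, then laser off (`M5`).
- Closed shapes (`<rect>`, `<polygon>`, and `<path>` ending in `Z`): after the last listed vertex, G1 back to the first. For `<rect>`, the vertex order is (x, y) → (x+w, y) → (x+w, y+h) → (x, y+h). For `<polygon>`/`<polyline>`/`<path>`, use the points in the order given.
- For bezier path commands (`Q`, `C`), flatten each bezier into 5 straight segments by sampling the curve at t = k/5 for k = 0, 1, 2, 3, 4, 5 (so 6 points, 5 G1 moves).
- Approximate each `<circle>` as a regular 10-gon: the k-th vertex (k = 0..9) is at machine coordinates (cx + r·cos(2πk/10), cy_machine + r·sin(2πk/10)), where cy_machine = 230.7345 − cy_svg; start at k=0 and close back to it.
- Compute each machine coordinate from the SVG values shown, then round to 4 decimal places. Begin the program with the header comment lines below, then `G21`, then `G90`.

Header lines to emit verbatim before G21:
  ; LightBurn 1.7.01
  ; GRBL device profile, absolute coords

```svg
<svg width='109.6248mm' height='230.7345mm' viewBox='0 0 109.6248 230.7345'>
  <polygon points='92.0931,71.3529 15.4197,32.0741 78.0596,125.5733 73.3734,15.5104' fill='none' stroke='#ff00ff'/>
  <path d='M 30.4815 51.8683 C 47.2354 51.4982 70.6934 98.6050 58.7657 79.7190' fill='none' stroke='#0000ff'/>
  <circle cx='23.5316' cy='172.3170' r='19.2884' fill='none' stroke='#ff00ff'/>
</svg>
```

; LightBurn 1.7.01
; GRBL device profile, absolute coords
G21
G90
G0 X92.0931 Y159.3816
M3 S522
G01 X15.4197 Y198.6604 F2181
G01 X78.0596 Y105.1612
G01 X73.3734 Y215.2241
G01 X92.0931 Y159.3816
M5
G0 X30.4815 Y178.8662
M3 S237
G01 X41.0016 Y174.2988 F2706
G01 X51.1104 Y163.7835
G01 X58.7876 Y152.7668
G01 X62.0128 Y146.6953
G01 X58.7657 Y151.0155
M5
G0 X42.8200 Y58.4175
M3 S522
G01 X39.1362 Y69.7549 F2181
G01 X29.4920 Y76.7619
G01 X17.5712 Y76.7619
G01 X7.9270 Y69.7549
G01 X4.2432 Y58.4175
G01 X7.9270 Y47.0801
G01 X17.5712 Y40.0731
G01 X29.4920 Y40.0731
G01 X39.1362 Y47.0801
G01 X42.8200 Y58.4175
M5

Since the viewBox matches the mm dimensions, user units are millimetres directly. The only transform is the Y-flip y_m = 230.7345 − y_svg.

Shape 1 is a closed polygon drawn with `<polygon>`. Its stroke #ff00ff means score at S522, F2181. After flipping Y the toolpath is (92.0931,159.3816) → (15.4197,198.6604) → (78.0596,105.1612) → (73.3734,215.2241) → (92.0931,159.3816), returning to the start.

Shape 2 is a cubic bezier drawn with `<path>`. Its stroke #0000ff means engrave at S237, F2706. After flipping Y the toolpath is (30.4815,178.8662) → (41.0016,174.2988) → (51.1104,163.7835) → (58.7876,152.7668) → (62.0128,146.6953) → (58.7657,151.0155).

Shape 3 is a circle drawn with `<circle>`. Its stroke #ff00ff means score at S522, F2181. After flipping Y the toolpath is (42.8200,58.4175) → (39.1362,69.7549) → (29.4920,76.7619) → (17.5712,76.7619) → (7.9270,69.7549) → (4.2432,58.4175) → (7.9270,47.0801) → (17.5712,40.0731) → (29.4920,40.0731) → (39.1362,47.0801) → (42.8200,58.4175), returning to the start.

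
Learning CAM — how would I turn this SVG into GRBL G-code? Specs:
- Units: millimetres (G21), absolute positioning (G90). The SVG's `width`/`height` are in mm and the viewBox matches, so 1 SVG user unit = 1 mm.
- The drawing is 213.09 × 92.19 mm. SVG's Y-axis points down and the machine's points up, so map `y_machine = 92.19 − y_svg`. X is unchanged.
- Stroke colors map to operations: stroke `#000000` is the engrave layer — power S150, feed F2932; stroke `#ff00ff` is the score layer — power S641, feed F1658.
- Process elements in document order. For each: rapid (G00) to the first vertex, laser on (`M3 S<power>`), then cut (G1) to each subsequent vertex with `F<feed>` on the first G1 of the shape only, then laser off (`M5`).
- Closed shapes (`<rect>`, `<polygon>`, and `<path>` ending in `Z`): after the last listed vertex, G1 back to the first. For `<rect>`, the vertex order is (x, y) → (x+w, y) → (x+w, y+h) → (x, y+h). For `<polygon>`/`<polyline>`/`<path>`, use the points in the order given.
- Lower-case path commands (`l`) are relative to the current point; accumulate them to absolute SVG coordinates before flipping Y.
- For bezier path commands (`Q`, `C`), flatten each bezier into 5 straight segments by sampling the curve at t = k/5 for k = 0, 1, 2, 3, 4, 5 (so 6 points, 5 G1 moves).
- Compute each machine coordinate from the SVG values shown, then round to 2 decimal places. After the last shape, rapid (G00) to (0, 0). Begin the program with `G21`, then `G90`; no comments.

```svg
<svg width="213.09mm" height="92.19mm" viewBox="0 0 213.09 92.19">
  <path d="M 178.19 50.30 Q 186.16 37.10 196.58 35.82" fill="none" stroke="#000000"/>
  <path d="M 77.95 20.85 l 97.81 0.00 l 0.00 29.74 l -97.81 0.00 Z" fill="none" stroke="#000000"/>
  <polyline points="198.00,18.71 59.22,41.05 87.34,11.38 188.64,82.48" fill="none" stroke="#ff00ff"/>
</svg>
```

G21
G90
G00 X178.19 Y41.89
M3 S150
G1 X181.48 Y46.69 F2932
G1 X184.96 Y50.54
G1 X188.64 Y53.44
G1 X192.51 Y55.38
G1 X196.58 Y56.37
M5
G00 X77.95 Y71.34
M3 S150
G1 X175.76 Y71.34 F2932
G1 X175.76 Y41.60
G1 X77.95 Y41.60
G1 X77.95 Y71.34
M5
G00 X198.00 Y73.48
M3 S641
G1 X59.22 Y51.14 F1658
G1 X87.34 Y80.81
G1 X188.64 Y9.71
M5
G00 X0.00 Y0.00

1 u = 1 mm; y_m = 92.19 − y.

[1] `<path>` quadratic bezier, #000000→engrave S150 F2932: (178.19,41.89) → (181.48,46.69) → (184.96,50.54) → (188.64,53.44) → (192.51,55.38) → (196.58,56.37)

[2] `<path>` rectangle, #000000→engrave S150 F2932: (77.95,71.34) → (175.76,71.34) → (175.76,41.60) → (77.95,41.60) → (77.95,71.34) (closed)

[3] `<polyline>` open polyline, #ff00ff→score S641 F1658: (198.00,73.48) → (59.22,51.14) → (87.34,80.81) → (188.64,9.71)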